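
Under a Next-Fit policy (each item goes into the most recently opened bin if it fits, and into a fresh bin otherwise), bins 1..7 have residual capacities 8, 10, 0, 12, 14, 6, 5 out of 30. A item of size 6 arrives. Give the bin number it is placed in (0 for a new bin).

0

Next-Fit only looks at bin 7, which has 5 free.
6 does not fit, so a new bin is opened.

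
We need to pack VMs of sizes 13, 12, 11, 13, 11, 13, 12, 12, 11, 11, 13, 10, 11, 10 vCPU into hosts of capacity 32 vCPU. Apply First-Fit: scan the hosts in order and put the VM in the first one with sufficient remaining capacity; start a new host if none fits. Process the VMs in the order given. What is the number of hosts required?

Put 13 vCPU in host 1; 19 vCPU remain.
Put 12 vCPU in host 1; 7 vCPU remain.
Put 11 vCPU in host 2; 21 vCPU remain.
Put 13 vCPU in host 2; 8 vCPU remain.
Put 11 vCPU in host 3; 21 vCPU remain.
Put 13 vCPU in host 3; 8 vCPU remain.
Put 12 vCPU in host 4; 20 vCPU remain.
Put 12 vCPU in host 4; 8 vCPU remain.
Put 11 vCPU in host 5; 21 vCPU remain.
Put 11 vCPU in host 5; 10 vCPU remain.
Put 13 vCPU in host 6; 19 vCPU remain.
Put 10 vCPU in host 5; 0 vCPU remain.
Put 11 vCPU in host 6; 8 vCPU remain.
Put 10 vCPU in host 7; 22 vCPU remain.

7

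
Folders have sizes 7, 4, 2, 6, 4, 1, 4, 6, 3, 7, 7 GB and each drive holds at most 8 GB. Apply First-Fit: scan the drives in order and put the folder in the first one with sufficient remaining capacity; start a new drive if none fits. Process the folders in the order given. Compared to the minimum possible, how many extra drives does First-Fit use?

First-Fit: [7,1] [4,2] [6] [4,4] [6] [3] [7] [7] → 8 drives.
Total size 51 GB; any packing needs at least ⌈51/8⌉ = 7 drives.
An optimal packing achieves that bound: [7,1] [7] [7] [6,2] [6] [4,4] [4,3] → 7 drives.
Excess: 8 − 7 = 1.

1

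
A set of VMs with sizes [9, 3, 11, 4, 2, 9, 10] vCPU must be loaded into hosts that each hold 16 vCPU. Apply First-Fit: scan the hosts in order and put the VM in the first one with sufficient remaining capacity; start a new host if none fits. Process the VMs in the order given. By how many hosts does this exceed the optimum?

First-Fit: [9,3,4] [11,2] [9] [10] → 4 hosts.
4 VMs exceed 8 vCPU (half the capacity), and no two of those can share a host, so at least 4 hosts are needed.
So 4 is already optimal.

0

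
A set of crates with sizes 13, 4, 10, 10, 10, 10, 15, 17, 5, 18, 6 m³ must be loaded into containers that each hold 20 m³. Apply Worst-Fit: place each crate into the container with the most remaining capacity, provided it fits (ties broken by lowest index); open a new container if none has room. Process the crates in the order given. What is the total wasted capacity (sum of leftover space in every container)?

13 m³ → container 1 (remaining 7 m³)
4 m³ → container 1 (remaining 3 m³)
10 m³ → container 2 (remaining 10 m³)
10 m³ → container 2 (remaining 0 m³)
10 m³ → container 3 (remaining 10 m³)
10 m³ → container 3 (remaining 0 m³)
15 m³ → container 4 (remaining 5 m³)
17 m³ → container 5 (remaining 3 m³)
5 m³ → container 4 (remaining 0 m³)
18 m³ → container 6 (remaining 2 m³)
6 m³ → container 7 (remaining 14 m³)
7 containers × 20 m³ = 140 m³; used 118 m³; unused 22 m³.

22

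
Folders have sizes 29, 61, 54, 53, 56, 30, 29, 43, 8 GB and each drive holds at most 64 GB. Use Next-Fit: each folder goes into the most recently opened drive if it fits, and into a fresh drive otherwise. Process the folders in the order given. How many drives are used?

7

drive 1: place 29 GB, 35 GB left
drive 2: place 61 GB, 3 GB left
drive 3: place 54 GB, 10 GB left
drive 4: place 53 GB, 11 GB left
drive 5: place 56 GB, 8 GB left
drive 6: place 30 GB, 34 GB left
drive 6: place 29 GB, 5 GB left
drive 7: place 43 GB, 21 GB left
drive 7: place 8 GB, 13 GB left
Final drives: [29] [61] [54] [53] [56] [30,29] [43,8].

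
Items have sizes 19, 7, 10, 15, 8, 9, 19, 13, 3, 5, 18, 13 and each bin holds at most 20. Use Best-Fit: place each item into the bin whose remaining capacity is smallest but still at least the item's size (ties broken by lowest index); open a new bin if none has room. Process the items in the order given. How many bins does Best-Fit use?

bin 1: place 19, 1 left
bin 2: place 7, 13 left
bin 2: place 10, 3 left
bin 3: place 15, 5 left
bin 4: place 8, 12 left
bin 4: place 9, 3 left
bin 5: place 19, 1 left
bin 6: place 13, 7 left
bin 2: place 3, 0 left
bin 3: place 5, 0 left
bin 7: place 18, 2 left
bin 8: place 13, 7 left
Final bins: [19] [7,10,3] [15,5] [8,9] [19] [13] [18] [13].

8 bins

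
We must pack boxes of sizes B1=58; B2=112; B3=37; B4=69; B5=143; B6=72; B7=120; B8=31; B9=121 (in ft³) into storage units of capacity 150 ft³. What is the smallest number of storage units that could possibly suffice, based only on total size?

Total size = 58 + 112 + 37 + 69 + 143 + 72 + 120 + 31 + 121 = 763 ft³.
⌈763 / 150⌉ = 6.

6 storage units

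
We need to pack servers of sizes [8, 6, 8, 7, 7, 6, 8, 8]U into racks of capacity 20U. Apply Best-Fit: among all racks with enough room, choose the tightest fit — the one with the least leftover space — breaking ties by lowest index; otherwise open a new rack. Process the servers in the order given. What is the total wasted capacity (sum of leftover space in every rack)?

8U → rack 1 (remaining 12U)
6U → rack 1 (remaining 6U)
8U → rack 2 (remaining 12U)
7U → rack 2 (remaining 5U)
7U → rack 3 (remaining 13U)
6U → rack 1 (remaining 0U)
8U → rack 3 (remaining 5U)
8U → rack 4 (remaining 12U)
4 racks × 20U = 80U; used 58U; unused 22U.

22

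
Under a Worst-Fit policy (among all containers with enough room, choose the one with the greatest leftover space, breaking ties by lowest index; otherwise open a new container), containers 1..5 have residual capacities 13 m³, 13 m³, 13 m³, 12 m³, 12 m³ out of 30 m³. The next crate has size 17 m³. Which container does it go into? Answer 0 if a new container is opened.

0

No container has ≥ 17 m³ free, so a new container is opened.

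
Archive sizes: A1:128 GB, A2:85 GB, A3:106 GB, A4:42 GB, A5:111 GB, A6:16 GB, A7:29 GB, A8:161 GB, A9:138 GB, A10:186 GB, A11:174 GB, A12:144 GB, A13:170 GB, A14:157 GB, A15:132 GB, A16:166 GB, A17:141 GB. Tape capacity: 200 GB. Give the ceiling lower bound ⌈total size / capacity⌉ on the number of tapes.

11 tapes

Total size = 128 + 85 + 106 + 42 + 111 + 16 + 29 + 161 + 138 + 186 + 174 + 144 + 170 + 157 + 132 + 166 + 141 = 2086 GB.
⌈2086 / 200⌉ = 11.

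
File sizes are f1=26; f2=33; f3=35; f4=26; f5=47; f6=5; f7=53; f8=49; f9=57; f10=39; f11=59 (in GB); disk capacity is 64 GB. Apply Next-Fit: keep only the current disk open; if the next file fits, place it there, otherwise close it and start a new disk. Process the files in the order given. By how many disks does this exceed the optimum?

Next-Fit: [26,33] [35,26] [47,5] [53] [49] [57] [39] [59] → 8 disks.
8 files exceed 32 GB (half the capacity), and no two of those can share a disk, so at least 8 disks are needed.
So 8 is already optimal.

0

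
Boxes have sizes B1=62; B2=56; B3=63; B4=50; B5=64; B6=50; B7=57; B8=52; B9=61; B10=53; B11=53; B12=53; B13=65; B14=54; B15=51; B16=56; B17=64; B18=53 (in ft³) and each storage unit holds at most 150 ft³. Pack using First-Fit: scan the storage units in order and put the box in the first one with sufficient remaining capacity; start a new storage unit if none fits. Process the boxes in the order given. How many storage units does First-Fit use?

storage unit 1: place B1 (62 ft³), 88 ft³ left
storage unit 1: place B2 (56 ft³), 32 ft³ left
storage unit 2: place B3 (63 ft³), 87 ft³ left
storage unit 2: place B4 (50 ft³), 37 ft³ left
storage unit 3: place B5 (64 ft³), 86 ft³ left
storage unit 3: place B6 (50 ft³), 36 ft³ left
storage unit 4: place B7 (57 ft³), 93 ft³ left
storage unit 4: place B8 (52 ft³), 41 ft³ left
storage unit 5: place B9 (61 ft³), 89 ft³ left
storage unit 5: place B10 (53 ft³), 36 ft³ left
storage unit 6: place B11 (53 ft³), 97 ft³ left
storage unit 6: place B12 (53 ft³), 44 ft³ left
storage unit 7: place B13 (65 ft³), 85 ft³ left
storage unit 7: place B14 (54 ft³), 31 ft³ left
storage unit 8: place B15 (51 ft³), 99 ft³ left
storage unit 8: place B16 (56 ft³), 43 ft³ left
storage unit 9: place B17 (64 ft³), 86 ft³ left
storage unit 9: place B18 (53 ft³), 33 ft³ left
Final storage units: [62,56] [63,50] [64,50] [57,52] [61,53] [53,53] [65,54] [51,56] [64,53].

9 storage units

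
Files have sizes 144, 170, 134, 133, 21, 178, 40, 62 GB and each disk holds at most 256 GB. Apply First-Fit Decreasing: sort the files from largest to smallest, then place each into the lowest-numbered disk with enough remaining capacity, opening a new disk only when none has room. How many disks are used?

Sorted descending: 178, 170, 144, 134, 133, 62, 40, 21.
disk 1: place 178 GB, 78 GB left
disk 2: place 170 GB, 86 GB left
disk 3: place 144 GB, 112 GB left
disk 4: place 134 GB, 122 GB left
disk 5: place 133 GB, 123 GB left
disk 1: place 62 GB, 16 GB left
disk 2: place 40 GB, 46 GB left
disk 2: place 21 GB, 25 GB left
Final disks: [178,62] [170,40,21] [144] [134] [133].

5 disks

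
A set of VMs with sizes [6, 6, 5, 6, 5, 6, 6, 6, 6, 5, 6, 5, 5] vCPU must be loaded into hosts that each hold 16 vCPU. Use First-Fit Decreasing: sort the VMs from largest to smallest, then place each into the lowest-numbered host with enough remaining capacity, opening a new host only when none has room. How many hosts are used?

Sorted descending: 6, 6, 6, 6, 6, 6, 6, 6, 5, 5, 5, 5, 5.
6 vCPU → host 1 (remaining 10 vCPU)
6 vCPU → host 1 (remaining 4 vCPU)
6 vCPU → host 2 (remaining 10 vCPU)
6 vCPU → host 2 (remaining 4 vCPU)
6 vCPU → host 3 (remaining 10 vCPU)
6 vCPU → host 3 (remaining 4 vCPU)
6 vCPU → host 4 (remaining 10 vCPU)
6 vCPU → host 4 (remaining 4 vCPU)
5 vCPU → host 5 (remaining 11 vCPU)
5 vCPU → host 5 (remaining 6 vCPU)
5 vCPU → host 5 (remaining 1 vCPU)
5 vCPU → host 6 (remaining 11 vCPU)
5 vCPU → host 6 (remaining 6 vCPU)

6 hosts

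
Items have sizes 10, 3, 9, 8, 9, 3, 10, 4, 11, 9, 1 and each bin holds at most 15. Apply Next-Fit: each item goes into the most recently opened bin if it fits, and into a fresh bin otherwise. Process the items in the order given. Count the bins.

Put 10 in bin 1; 5 remain.
Put 3 in bin 1; 2 remain.
Put 9 in bin 2; 6 remain.
Put 8 in bin 3; 7 remain.
Put 9 in bin 4; 6 remain.
Put 3 in bin 4; 3 remain.
Put 10 in bin 5; 5 remain.
Put 4 in bin 5; 1 remain.
Put 11 in bin 6; 4 remain.
Put 9 in bin 7; 6 remain.
Put 1 in bin 7; 5 remain.
Final bins: [10,3] [9] [8] [9,3] [10,4] [11] [9,1].

7 bins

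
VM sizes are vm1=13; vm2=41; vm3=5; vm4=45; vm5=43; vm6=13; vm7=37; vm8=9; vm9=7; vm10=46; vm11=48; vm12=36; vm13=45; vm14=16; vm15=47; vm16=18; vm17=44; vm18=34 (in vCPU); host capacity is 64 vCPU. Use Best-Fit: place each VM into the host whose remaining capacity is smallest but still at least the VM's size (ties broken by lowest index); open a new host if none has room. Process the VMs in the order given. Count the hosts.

11 hosts

Put vm1 (13 vCPU) in host 1; 51 vCPU remain.
Put vm2 (41 vCPU) in host 1; 10 vCPU remain.
Put vm3 (5 vCPU) in host 1; 5 vCPU remain.
Put vm4 (45 vCPU) in host 2; 19 vCPU remain.
Put vm5 (43 vCPU) in host 3; 21 vCPU remain.
Put vm6 (13 vCPU) in host 2; 6 vCPU remain.
Put vm7 (37 vCPU) in host 4; 27 vCPU remain.
Put vm8 (9 vCPU) in host 3; 12 vCPU remain.
Put vm9 (7 vCPU) in host 3; 5 vCPU remain.
Put vm10 (46 vCPU) in host 5; 18 vCPU remain.
Put vm11 (48 vCPU) in host 6; 16 vCPU remain.
Put vm12 (36 vCPU) in host 7; 28 vCPU remain.
Put vm13 (45 vCPU) in host 8; 19 vCPU remain.
Put vm14 (16 vCPU) in host 6; 0 vCPU remain.
Put vm15 (47 vCPU) in host 9; 17 vCPU remain.
Put vm16 (18 vCPU) in host 5; 0 vCPU remain.
Put vm17 (44 vCPU) in host 10; 20 vCPU remain.
Put vm18 (34 vCPU) in host 11; 30 vCPU remain.
Final hosts: [13,41,5] [45,13] [43,9,7] [37] [46,18] [48,16] [36] [45] [47] [44] [34].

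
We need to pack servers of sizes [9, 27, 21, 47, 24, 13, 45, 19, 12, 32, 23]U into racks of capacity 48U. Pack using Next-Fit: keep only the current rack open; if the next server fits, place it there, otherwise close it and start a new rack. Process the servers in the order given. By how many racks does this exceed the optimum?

2

Next-Fit: [9,27] [21] [47] [24,13] [45] [19,12] [32] [23] → 8 racks.
Total size 272U; any packing needs at least ⌈272/48⌉ = 6 racks.
An optimal packing achieves that bound: [47] [45] [32,13] [27,21] [24,23] [19,12,9] → 6 racks.
Excess: 8 − 6 = 2.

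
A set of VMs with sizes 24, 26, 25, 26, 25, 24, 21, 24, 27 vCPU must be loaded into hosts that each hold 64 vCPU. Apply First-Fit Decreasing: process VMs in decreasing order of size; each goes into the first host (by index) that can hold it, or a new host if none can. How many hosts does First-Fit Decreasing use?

5 hosts

Sorted descending: 27, 26, 26, 25, 25, 24, 24, 24, 21.
Put 27 vCPU in host 1; 37 vCPU remain.
Put 26 vCPU in host 1; 11 vCPU remain.
Put 26 vCPU in host 2; 38 vCPU remain.
Put 25 vCPU in host 2; 13 vCPU remain.
Put 25 vCPU in host 3; 39 vCPU remain.
Put 24 vCPU in host 3; 15 vCPU remain.
Put 24 vCPU in host 4; 40 vCPU remain.
Put 24 vCPU in host 4; 16 vCPU remain.
Put 21 vCPU in host 5; 43 vCPU remain.
Final hosts: [27,26] [26,25] [25,24] [24,24] [21].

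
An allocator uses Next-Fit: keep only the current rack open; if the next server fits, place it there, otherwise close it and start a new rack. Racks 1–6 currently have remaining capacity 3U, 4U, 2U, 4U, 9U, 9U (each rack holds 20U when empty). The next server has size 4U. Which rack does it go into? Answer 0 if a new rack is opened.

Next-Fit only looks at rack 6, which has 9U free.
4U fits there.

6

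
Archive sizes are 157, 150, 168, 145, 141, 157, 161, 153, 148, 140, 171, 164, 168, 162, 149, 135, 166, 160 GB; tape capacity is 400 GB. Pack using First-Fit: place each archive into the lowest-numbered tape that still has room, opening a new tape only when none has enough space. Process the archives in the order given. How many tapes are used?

157 GB → tape 1 (remaining 243 GB)
150 GB → tape 1 (remaining 93 GB)
168 GB → tape 2 (remaining 232 GB)
145 GB → tape 2 (remaining 87 GB)
141 GB → tape 3 (remaining 259 GB)
157 GB → tape 3 (remaining 102 GB)
161 GB → tape 4 (remaining 239 GB)
153 GB → tape 4 (remaining 86 GB)
148 GB → tape 5 (remaining 252 GB)
140 GB → tape 5 (remaining 112 GB)
171 GB → tape 6 (remaining 229 GB)
164 GB → tape 6 (remaining 65 GB)
168 GB → tape 7 (remaining 232 GB)
162 GB → tape 7 (remaining 70 GB)
149 GB → tape 8 (remaining 251 GB)
135 GB → tape 8 (remaining 116 GB)
166 GB → tape 9 (remaining 234 GB)
160 GB → tape 9 (remaining 74 GB)
Final tapes: [157,150] [168,145] [141,157] [161,153] [148,140] [171,164] [168,162] [149,135] [166,160].

9 tapes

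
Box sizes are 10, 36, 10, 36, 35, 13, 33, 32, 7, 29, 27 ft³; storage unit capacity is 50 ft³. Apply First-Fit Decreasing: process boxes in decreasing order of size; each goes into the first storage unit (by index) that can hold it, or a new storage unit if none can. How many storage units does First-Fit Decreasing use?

Sorted descending: 36, 36, 35, 33, 32, 29, 27, 13, 10, 10, 7.
storage unit 1: place 36 ft³, 14 ft³ left
storage unit 2: place 36 ft³, 14 ft³ left
storage unit 3: place 35 ft³, 15 ft³ left
storage unit 4: place 33 ft³, 17 ft³ left
storage unit 5: place 32 ft³, 18 ft³ left
storage unit 6: place 29 ft³, 21 ft³ left
storage unit 7: place 27 ft³, 23 ft³ left
storage unit 1: place 13 ft³, 1 ft³ left
storage unit 2: place 10 ft³, 4 ft³ left
storage unit 3: place 10 ft³, 5 ft³ left
storage unit 4: place 7 ft³, 10 ft³ left
Final storage units: [36,13] [36,10] [35,10] [33,7] [32] [29] [27].

7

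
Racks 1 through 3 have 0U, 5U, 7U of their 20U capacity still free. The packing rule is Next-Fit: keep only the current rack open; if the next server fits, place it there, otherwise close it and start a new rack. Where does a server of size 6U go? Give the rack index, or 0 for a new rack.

Next-Fit only looks at rack 3, which has 7U free.
6U fits there.

3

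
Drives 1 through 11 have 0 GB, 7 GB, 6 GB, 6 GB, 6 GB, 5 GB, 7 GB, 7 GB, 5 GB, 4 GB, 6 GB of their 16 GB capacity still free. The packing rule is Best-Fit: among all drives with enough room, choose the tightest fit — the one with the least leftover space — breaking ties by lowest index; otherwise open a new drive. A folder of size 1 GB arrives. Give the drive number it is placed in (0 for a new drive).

Drives with room: drive 2 (7 GB), drive 3 (6 GB), drive 4 (6 GB), drive 5 (6 GB), drive 6 (5 GB), drive 7 (7 GB), drive 8 (7 GB), drive 9 (5 GB), drive 10 (4 GB), drive 11 (6 GB).
Tightest fit is drive 10 with 4 GB free.

10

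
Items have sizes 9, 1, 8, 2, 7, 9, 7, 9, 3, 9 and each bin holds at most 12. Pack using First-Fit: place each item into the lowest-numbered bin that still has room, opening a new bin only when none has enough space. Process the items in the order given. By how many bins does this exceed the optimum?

0

First-Fit: [9,1,2] [8,3] [7] [9] [7] [9] [9] → 7 bins.
7 items exceed 6 (half the capacity), and no two of those can share a bin, so at least 7 bins are needed.
So 7 is already optimal.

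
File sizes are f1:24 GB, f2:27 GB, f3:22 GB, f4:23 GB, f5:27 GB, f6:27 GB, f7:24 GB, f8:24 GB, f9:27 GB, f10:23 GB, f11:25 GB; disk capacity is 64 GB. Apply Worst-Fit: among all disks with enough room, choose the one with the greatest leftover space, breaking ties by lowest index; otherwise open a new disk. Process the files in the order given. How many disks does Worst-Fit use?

6

f1 (24 GB) → disk 1 (remaining 40 GB)
f2 (27 GB) → disk 1 (remaining 13 GB)
f3 (22 GB) → disk 2 (remaining 42 GB)
f4 (23 GB) → disk 2 (remaining 19 GB)
f5 (27 GB) → disk 3 (remaining 37 GB)
f6 (27 GB) → disk 3 (remaining 10 GB)
f7 (24 GB) → disk 4 (remaining 40 GB)
f8 (24 GB) → disk 4 (remaining 16 GB)
f9 (27 GB) → disk 5 (remaining 37 GB)
f10 (23 GB) → disk 5 (remaining 14 GB)
f11 (25 GB) → disk 6 (remaining 39 GB)
Final disks: [24,27] [22,23] [27,27] [24,24] [27,23] [25].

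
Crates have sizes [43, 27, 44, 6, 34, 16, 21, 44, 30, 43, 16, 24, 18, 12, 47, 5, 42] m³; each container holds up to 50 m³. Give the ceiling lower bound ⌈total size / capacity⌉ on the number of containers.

10

Total size = 43 + 27 + 44 + 6 + 34 + 16 + 21 + 44 + 30 + 43 + 16 + 24 + 18 + 12 + 47 + 5 + 42 = 472 m³.
⌈472 / 50⌉ = 10.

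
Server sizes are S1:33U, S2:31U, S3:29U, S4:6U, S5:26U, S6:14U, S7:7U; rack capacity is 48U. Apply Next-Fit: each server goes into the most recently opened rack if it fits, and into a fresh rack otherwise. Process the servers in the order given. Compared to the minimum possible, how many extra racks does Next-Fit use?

0

Next-Fit: [33] [31] [29,6] [26,14,7] → 4 racks.
Total size 146U; any packing needs at least ⌈146/48⌉ = 4 racks.
So 4 is already optimal.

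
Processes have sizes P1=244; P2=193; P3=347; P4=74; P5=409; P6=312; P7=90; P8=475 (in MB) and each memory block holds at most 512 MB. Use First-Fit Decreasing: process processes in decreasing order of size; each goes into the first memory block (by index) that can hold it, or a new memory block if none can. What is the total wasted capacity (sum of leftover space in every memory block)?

416

Sorted descending: 475, 409, 347, 312, 244, 193, 90, 74.
Put 475 MB in memory block 1; 37 MB remain.
Put 409 MB in memory block 2; 103 MB remain.
Put 347 MB in memory block 3; 165 MB remain.
Put 312 MB in memory block 4; 200 MB remain.
Put 244 MB in memory block 5; 268 MB remain.
Put 193 MB in memory block 4; 7 MB remain.
Put 90 MB in memory block 2; 13 MB remain.
Put 74 MB in memory block 3; 91 MB remain.
5 memory blocks × 512 MB = 2560 MB; used 2144 MB; unused 416 MB.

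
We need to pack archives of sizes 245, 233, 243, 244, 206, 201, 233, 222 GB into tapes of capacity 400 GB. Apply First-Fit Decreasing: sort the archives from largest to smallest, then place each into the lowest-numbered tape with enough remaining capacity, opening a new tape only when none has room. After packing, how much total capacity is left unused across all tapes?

Sorted descending: 245, 244, 243, 233, 233, 222, 206, 201.
tape 1: place 245 GB, 155 GB left
tape 2: place 244 GB, 156 GB left
tape 3: place 243 GB, 157 GB left
tape 4: place 233 GB, 167 GB left
tape 5: place 233 GB, 167 GB left
tape 6: place 222 GB, 178 GB left
tape 7: place 206 GB, 194 GB left
tape 8: place 201 GB, 199 GB left
8 tapes × 400 GB = 3200 GB; used 1827 GB; unused 1373 GB.

1373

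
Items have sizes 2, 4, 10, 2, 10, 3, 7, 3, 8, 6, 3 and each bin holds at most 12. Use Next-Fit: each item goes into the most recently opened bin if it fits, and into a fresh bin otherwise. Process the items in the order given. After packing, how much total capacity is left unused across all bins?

14

Put 2 in bin 1; 10 remain.
Put 4 in bin 1; 6 remain.
Put 10 in bin 2; 2 remain.
Put 2 in bin 2; 0 remain.
Put 10 in bin 3; 2 remain.
Put 3 in bin 4; 9 remain.
Put 7 in bin 4; 2 remain.
Put 3 in bin 5; 9 remain.
Put 8 in bin 5; 1 remain.
Put 6 in bin 6; 6 remain.
Put 3 in bin 6; 3 remain.
6 bins × 12 = 72; used 58; unused 14.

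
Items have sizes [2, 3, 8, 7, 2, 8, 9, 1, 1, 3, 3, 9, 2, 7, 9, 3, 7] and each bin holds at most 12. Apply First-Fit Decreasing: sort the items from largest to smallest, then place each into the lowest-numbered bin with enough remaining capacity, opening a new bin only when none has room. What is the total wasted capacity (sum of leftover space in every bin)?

12

Sorted descending: 9, 9, 9, 8, 8, 7, 7, 7, 3, 3, 3, 3, 2, 2, 2, 1, 1.
Put 9 in bin 1; 3 remain.
Put 9 in bin 2; 3 remain.
Put 9 in bin 3; 3 remain.
Put 8 in bin 4; 4 remain.
Put 8 in bin 5; 4 remain.
Put 7 in bin 6; 5 remain.
Put 7 in bin 7; 5 remain.
Put 7 in bin 8; 5 remain.
Put 3 in bin 1; 0 remain.
Put 3 in bin 2; 0 remain.
Put 3 in bin 3; 0 remain.
Put 3 in bin 4; 1 remain.
Put 2 in bin 5; 2 remain.
Put 2 in bin 5; 0 remain.
Put 2 in bin 6; 3 remain.
Put 1 in bin 4; 0 remain.
Put 1 in bin 6; 2 remain.
8 bins × 12 = 96; used 84; unused 12.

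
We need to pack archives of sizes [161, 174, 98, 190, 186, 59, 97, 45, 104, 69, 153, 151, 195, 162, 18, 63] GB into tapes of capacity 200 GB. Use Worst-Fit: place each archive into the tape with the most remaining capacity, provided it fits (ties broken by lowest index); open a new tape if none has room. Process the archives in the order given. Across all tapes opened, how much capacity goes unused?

475

Put 161 GB in tape 1; 39 GB remain.
Put 174 GB in tape 2; 26 GB remain.
Put 98 GB in tape 3; 102 GB remain.
Put 190 GB in tape 4; 10 GB remain.
Put 186 GB in tape 5; 14 GB remain.
Put 59 GB in tape 3; 43 GB remain.
Put 97 GB in tape 6; 103 GB remain.
Put 45 GB in tape 6; 58 GB remain.
Put 104 GB in tape 7; 96 GB remain.
Put 69 GB in tape 7; 27 GB remain.
Put 153 GB in tape 8; 47 GB remain.
Put 151 GB in tape 9; 49 GB remain.
Put 195 GB in tape 10; 5 GB remain.
Put 162 GB in tape 11; 38 GB remain.
Put 18 GB in tape 6; 40 GB remain.
Put 63 GB in tape 12; 137 GB remain.
12 tapes × 200 GB = 2400 GB; used 1925 GB; unused 475 GB.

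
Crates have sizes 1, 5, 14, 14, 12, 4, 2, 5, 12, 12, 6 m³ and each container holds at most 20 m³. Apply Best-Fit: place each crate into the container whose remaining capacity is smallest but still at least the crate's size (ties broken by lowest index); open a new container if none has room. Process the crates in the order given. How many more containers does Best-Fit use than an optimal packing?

Best-Fit: [1,5,14] [14,4,2] [12,5] [12,6] [12] → 5 containers.
Total size 87 m³; any packing needs at least ⌈87/20⌉ = 5 containers.
So 5 is already optimal.

0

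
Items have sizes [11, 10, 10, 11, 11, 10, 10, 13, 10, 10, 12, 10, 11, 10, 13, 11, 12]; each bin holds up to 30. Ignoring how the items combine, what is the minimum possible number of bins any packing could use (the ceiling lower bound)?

7

Total size = 11 + 10 + 10 + 11 + 11 + 10 + 10 + 13 + 10 + 10 + 12 + 10 + 11 + 10 + 13 + 11 + 12 = 185.
⌈185 / 30⌉ = 7.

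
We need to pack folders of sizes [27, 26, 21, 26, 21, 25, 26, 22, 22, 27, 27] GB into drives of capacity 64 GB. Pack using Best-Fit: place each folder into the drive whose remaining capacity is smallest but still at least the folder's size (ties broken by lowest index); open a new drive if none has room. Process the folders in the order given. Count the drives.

drive 1: place 27 GB, 37 GB left
drive 1: place 26 GB, 11 GB left
drive 2: place 21 GB, 43 GB left
drive 2: place 26 GB, 17 GB left
drive 3: place 21 GB, 43 GB left
drive 3: place 25 GB, 18 GB left
drive 4: place 26 GB, 38 GB left
drive 4: place 22 GB, 16 GB left
drive 5: place 22 GB, 42 GB left
drive 5: place 27 GB, 15 GB left
drive 6: place 27 GB, 37 GB left

6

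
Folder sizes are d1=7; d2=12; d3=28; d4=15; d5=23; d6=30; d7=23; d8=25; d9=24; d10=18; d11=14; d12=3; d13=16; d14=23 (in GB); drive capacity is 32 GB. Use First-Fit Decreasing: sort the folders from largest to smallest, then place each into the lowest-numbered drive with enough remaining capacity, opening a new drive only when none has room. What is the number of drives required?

10

Sorted descending: 30, 28, 25, 24, 23, 23, 23, 18, 16, 15, 14, 12, 7, 3.
30 GB → drive 1 (remaining 2 GB)
28 GB → drive 2 (remaining 4 GB)
25 GB → drive 3 (remaining 7 GB)
24 GB → drive 4 (remaining 8 GB)
23 GB → drive 5 (remaining 9 GB)
23 GB → drive 6 (remaining 9 GB)
23 GB → drive 7 (remaining 9 GB)
18 GB → drive 8 (remaining 14 GB)
16 GB → drive 9 (remaining 16 GB)
15 GB → drive 9 (remaining 1 GB)
14 GB → drive 8 (remaining 0 GB)
12 GB → drive 10 (remaining 20 GB)
7 GB → drive 3 (remaining 0 GB)
3 GB → drive 2 (remaining 1 GB)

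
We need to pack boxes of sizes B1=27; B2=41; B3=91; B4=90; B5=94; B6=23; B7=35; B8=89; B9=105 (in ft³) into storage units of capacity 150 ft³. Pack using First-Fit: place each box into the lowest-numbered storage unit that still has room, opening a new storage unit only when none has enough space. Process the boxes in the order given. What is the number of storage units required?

Put B1 (27 ft³) in storage unit 1; 123 ft³ remain.
Put B2 (41 ft³) in storage unit 1; 82 ft³ remain.
Put B3 (91 ft³) in storage unit 2; 59 ft³ remain.
Put B4 (90 ft³) in storage unit 3; 60 ft³ remain.
Put B5 (94 ft³) in storage unit 4; 56 ft³ remain.
Put B6 (23 ft³) in storage unit 1; 59 ft³ remain.
Put B7 (35 ft³) in storage unit 1; 24 ft³ remain.
Put B8 (89 ft³) in storage unit 5; 61 ft³ remain.
Put B9 (105 ft³) in storage unit 6; 45 ft³ remain.
Final storage units: [27,41,23,35] [91] [90] [94] [89] [105].

6 storage units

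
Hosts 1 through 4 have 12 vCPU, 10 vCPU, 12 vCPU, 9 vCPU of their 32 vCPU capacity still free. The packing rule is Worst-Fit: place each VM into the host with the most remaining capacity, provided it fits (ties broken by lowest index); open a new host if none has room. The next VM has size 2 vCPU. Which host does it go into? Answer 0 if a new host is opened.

Hosts with room: host 1 (12 vCPU), host 2 (10 vCPU), host 3 (12 vCPU), host 4 (9 vCPU).
Most room is host 1 with 12 vCPU free.

1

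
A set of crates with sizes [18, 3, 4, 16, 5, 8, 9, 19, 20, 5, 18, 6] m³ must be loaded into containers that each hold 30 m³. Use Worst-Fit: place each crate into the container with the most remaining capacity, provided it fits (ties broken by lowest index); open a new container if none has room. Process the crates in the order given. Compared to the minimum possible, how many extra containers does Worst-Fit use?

Worst-Fit: [18,3,4] [16,5,8] [9,19] [20,5] [18,6] → 5 containers.
Total size 131 m³; any packing needs at least ⌈131/30⌉ = 5 containers.
So 5 is already optimal.

0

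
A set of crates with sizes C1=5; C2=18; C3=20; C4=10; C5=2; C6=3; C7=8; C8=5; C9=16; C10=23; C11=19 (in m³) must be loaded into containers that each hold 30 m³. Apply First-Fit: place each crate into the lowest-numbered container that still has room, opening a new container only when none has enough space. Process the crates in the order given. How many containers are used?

5

C1 (5 m³) → container 1 (remaining 25 m³)
C2 (18 m³) → container 1 (remaining 7 m³)
C3 (20 m³) → container 2 (remaining 10 m³)
C4 (10 m³) → container 2 (remaining 0 m³)
C5 (2 m³) → container 1 (remaining 5 m³)
C6 (3 m³) → container 1 (remaining 2 m³)
C7 (8 m³) → container 3 (remaining 22 m³)
C8 (5 m³) → container 3 (remaining 17 m³)
C9 (16 m³) → container 3 (remaining 1 m³)
C10 (23 m³) → container 4 (remaining 7 m³)
C11 (19 m³) → container 5 (remaining 11 m³)
Final containers: [5,18,2,3] [20,10] [8,5,16] [23] [19].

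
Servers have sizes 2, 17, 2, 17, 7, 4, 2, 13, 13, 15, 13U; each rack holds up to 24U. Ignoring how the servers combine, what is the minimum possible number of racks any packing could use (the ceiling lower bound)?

5

Total size = 2 + 17 + 2 + 17 + 7 + 4 + 2 + 13 + 13 + 15 + 13 = 105U.
⌈105 / 24⌉ = 5.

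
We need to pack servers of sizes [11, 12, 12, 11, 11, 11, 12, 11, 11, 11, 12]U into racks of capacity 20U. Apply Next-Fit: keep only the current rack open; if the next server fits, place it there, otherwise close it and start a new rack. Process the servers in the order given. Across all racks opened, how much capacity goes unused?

95

rack 1: place 11U, 9U left
rack 2: place 12U, 8U left
rack 3: place 12U, 8U left
rack 4: place 11U, 9U left
rack 5: place 11U, 9U left
rack 6: place 11U, 9U left
rack 7: place 12U, 8U left
rack 8: place 11U, 9U left
rack 9: place 11U, 9U left
rack 10: place 11U, 9U left
rack 11: place 12U, 8U left
11 racks × 20U = 220U; used 125U; unused 95U.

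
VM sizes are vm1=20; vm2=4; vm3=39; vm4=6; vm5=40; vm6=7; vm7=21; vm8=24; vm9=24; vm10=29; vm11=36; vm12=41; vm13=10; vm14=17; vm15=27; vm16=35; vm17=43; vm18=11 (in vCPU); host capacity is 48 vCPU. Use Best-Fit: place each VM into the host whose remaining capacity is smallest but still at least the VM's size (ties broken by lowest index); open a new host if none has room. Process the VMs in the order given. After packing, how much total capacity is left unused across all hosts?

vm1 (20 vCPU) → host 1 (remaining 28 vCPU)
vm2 (4 vCPU) → host 1 (remaining 24 vCPU)
vm3 (39 vCPU) → host 2 (remaining 9 vCPU)
vm4 (6 vCPU) → host 2 (remaining 3 vCPU)
vm5 (40 vCPU) → host 3 (remaining 8 vCPU)
vm6 (7 vCPU) → host 3 (remaining 1 vCPU)
vm7 (21 vCPU) → host 1 (remaining 3 vCPU)
vm8 (24 vCPU) → host 4 (remaining 24 vCPU)
vm9 (24 vCPU) → host 4 (remaining 0 vCPU)
vm10 (29 vCPU) → host 5 (remaining 19 vCPU)
vm11 (36 vCPU) → host 6 (remaining 12 vCPU)
vm12 (41 vCPU) → host 7 (remaining 7 vCPU)
vm13 (10 vCPU) → host 6 (remaining 2 vCPU)
vm14 (17 vCPU) → host 5 (remaining 2 vCPU)
vm15 (27 vCPU) → host 8 (remaining 21 vCPU)
vm16 (35 vCPU) → host 9 (remaining 13 vCPU)
vm17 (43 vCPU) → host 10 (remaining 5 vCPU)
vm18 (11 vCPU) → host 9 (remaining 2 vCPU)
10 hosts × 48 vCPU = 480 vCPU; used 434 vCPU; unused 46 vCPU.

46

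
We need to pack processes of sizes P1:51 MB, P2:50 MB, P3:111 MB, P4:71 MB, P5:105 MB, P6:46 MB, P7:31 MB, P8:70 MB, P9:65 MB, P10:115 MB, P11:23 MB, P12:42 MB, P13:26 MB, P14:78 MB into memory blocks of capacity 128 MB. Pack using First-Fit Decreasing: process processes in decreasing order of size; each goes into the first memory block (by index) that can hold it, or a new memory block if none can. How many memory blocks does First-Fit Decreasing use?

8 memory blocks

Sorted descending: 115, 111, 105, 78, 71, 70, 65, 51, 50, 46, 42, 31, 26, 23.
Put 115 MB in memory block 1; 13 MB remain.
Put 111 MB in memory block 2; 17 MB remain.
Put 105 MB in memory block 3; 23 MB remain.
Put 78 MB in memory block 4; 50 MB remain.
Put 71 MB in memory block 5; 57 MB remain.
Put 70 MB in memory block 6; 58 MB remain.
Put 65 MB in memory block 7; 63 MB remain.
Put 51 MB in memory block 5; 6 MB remain.
Put 50 MB in memory block 4; 0 MB remain.
Put 46 MB in memory block 6; 12 MB remain.
Put 42 MB in memory block 7; 21 MB remain.
Put 31 MB in memory block 8; 97 MB remain.
Put 26 MB in memory block 8; 71 MB remain.
Put 23 MB in memory block 3; 0 MB remain.
Final memory blocks: [115] [111] [105,23] [78,50] [71,51] [70,46] [65,42] [31,26].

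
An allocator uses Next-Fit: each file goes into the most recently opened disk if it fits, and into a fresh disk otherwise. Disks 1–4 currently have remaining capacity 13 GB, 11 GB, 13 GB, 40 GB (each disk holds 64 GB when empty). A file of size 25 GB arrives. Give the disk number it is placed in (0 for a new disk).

Next-Fit only looks at disk 4, which has 40 GB free.
25 GB fits there.

4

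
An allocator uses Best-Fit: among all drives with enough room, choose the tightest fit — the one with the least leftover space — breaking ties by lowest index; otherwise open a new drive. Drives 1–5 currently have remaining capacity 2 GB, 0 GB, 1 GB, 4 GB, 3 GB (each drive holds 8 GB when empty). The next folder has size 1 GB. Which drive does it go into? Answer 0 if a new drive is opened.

Drives with room: drive 1 (2 GB), drive 3 (1 GB), drive 4 (4 GB), drive 5 (3 GB).
Tightest fit is drive 3 with 1 GB free.

3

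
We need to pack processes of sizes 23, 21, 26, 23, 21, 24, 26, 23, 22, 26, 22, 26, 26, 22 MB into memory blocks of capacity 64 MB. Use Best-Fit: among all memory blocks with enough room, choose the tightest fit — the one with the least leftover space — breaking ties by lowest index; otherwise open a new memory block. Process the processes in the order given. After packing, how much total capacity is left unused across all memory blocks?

117

memory block 1: place 23 MB, 41 MB left
memory block 1: place 21 MB, 20 MB left
memory block 2: place 26 MB, 38 MB left
memory block 2: place 23 MB, 15 MB left
memory block 3: place 21 MB, 43 MB left
memory block 3: place 24 MB, 19 MB left
memory block 4: place 26 MB, 38 MB left
memory block 4: place 23 MB, 15 MB left
memory block 5: place 22 MB, 42 MB left
memory block 5: place 26 MB, 16 MB left
memory block 6: place 22 MB, 42 MB left
memory block 6: place 26 MB, 16 MB left
memory block 7: place 26 MB, 38 MB left
memory block 7: place 22 MB, 16 MB left
7 memory blocks × 64 MB = 448 MB; used 331 MB; unused 117 MB.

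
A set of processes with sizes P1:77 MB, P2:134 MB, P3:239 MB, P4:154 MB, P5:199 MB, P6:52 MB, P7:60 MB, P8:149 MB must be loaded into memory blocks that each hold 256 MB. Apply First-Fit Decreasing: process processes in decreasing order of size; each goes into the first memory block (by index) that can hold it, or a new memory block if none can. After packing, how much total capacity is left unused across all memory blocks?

Sorted descending: 239, 199, 154, 149, 134, 77, 60, 52.
239 MB → memory block 1 (remaining 17 MB)
199 MB → memory block 2 (remaining 57 MB)
154 MB → memory block 3 (remaining 102 MB)
149 MB → memory block 4 (remaining 107 MB)
134 MB → memory block 5 (remaining 122 MB)
77 MB → memory block 3 (remaining 25 MB)
60 MB → memory block 4 (remaining 47 MB)
52 MB → memory block 2 (remaining 5 MB)
5 memory blocks × 256 MB = 1280 MB; used 1064 MB; unused 216 MB.

216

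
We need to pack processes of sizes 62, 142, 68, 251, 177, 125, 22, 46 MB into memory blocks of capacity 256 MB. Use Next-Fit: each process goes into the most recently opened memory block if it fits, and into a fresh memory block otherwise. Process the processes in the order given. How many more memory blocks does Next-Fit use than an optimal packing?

Next-Fit: [62,142] [68] [251] [177] [125,22,46] → 5 memory blocks.
Total size 893 MB; any packing needs at least ⌈893/256⌉ = 4 memory blocks.
An optimal packing achieves that bound: [251] [177,68] [142,62,46] [125,22] → 4 memory blocks.
Excess: 5 − 4 = 1.

1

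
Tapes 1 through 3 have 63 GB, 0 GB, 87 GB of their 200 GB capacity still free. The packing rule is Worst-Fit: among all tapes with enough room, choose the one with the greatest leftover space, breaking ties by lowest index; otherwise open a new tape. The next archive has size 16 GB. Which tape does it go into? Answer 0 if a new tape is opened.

3

Tapes with room: tape 1 (63 GB), tape 3 (87 GB).
Most room is tape 3 with 87 GB free.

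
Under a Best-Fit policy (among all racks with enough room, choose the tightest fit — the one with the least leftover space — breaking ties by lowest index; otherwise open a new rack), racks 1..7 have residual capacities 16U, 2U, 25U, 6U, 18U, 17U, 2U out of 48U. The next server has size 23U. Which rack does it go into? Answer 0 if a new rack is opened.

Racks with room: rack 3 (25U).
Tightest fit is rack 3 with 25U free.

3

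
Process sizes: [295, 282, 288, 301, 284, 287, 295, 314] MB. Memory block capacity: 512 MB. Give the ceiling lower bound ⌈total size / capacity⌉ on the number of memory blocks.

5 memory blocks

Total size = 295 + 282 + 288 + 301 + 284 + 287 + 295 + 314 = 2346 MB.
⌈2346 / 512⌉ = 5.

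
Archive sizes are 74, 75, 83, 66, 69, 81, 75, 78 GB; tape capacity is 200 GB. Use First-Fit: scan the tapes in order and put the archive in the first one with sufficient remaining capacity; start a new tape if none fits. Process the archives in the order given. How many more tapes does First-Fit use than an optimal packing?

0

First-Fit: [74,75] [83,66] [69,81] [75,78] → 4 tapes.
Total size 601 GB; any packing needs at least ⌈601/200⌉ = 4 tapes.
So 4 is already optimal.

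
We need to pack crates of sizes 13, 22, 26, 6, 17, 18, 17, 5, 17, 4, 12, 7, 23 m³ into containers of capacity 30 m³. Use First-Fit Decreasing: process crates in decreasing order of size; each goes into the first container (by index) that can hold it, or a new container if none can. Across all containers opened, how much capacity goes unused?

Sorted descending: 26, 23, 22, 18, 17, 17, 17, 13, 12, 7, 6, 5, 4.
container 1: place 26 m³, 4 m³ left
container 2: place 23 m³, 7 m³ left
container 3: place 22 m³, 8 m³ left
container 4: place 18 m³, 12 m³ left
container 5: place 17 m³, 13 m³ left
container 6: place 17 m³, 13 m³ left
container 7: place 17 m³, 13 m³ left
container 5: place 13 m³, 0 m³ left
container 4: place 12 m³, 0 m³ left
container 2: place 7 m³, 0 m³ left
container 3: place 6 m³, 2 m³ left
container 6: place 5 m³, 8 m³ left
container 1: place 4 m³, 0 m³ left
7 containers × 30 m³ = 210 m³; used 187 m³; unused 23 m³.

23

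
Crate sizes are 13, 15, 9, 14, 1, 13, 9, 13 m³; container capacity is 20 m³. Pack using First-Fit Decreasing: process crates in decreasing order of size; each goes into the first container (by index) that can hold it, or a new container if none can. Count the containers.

Sorted descending: 15, 14, 13, 13, 13, 9, 9, 1.
15 m³ → container 1 (remaining 5 m³)
14 m³ → container 2 (remaining 6 m³)
13 m³ → container 3 (remaining 7 m³)
13 m³ → container 4 (remaining 7 m³)
13 m³ → container 5 (remaining 7 m³)
9 m³ → container 6 (remaining 11 m³)
9 m³ → container 6 (remaining 2 m³)
1 m³ → container 1 (remaining 4 m³)

6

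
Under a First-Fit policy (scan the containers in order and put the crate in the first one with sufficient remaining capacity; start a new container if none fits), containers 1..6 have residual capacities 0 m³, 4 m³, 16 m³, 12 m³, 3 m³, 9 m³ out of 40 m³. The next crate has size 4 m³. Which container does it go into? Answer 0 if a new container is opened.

2

Containers with room: container 2 (4 m³), container 3 (16 m³), container 4 (12 m³), container 6 (9 m³).
The first with room is container 2.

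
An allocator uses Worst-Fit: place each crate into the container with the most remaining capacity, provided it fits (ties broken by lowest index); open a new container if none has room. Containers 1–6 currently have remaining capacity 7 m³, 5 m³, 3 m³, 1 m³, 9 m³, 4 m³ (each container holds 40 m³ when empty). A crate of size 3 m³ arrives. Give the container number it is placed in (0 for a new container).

5

Containers with room: container 1 (7 m³), container 2 (5 m³), container 3 (3 m³), container 5 (9 m³), container 6 (4 m³).
Most room is container 5 with 9 m³ free.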